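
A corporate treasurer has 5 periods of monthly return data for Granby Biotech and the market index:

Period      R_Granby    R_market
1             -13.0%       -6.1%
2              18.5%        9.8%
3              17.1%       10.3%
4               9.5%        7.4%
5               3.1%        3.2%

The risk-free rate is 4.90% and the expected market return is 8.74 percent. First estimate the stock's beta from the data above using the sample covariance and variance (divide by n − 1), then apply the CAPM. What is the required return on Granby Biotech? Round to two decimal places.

Mean R_i = (-13.0 + 18.5 + 17.1 + 9.5 + 3.1) / 5 = 7.0400%
Mean R_m = (-6.1 + 9.8 + 10.3 + 7.4 + 3.2) / 5 = 4.9200%
Σ(R_i − R̄_i)(R_m − R̄_m) = 343.7660  ⇒  Cov = 343.7660 / 4 = 85.9415
Σ(R_m − R̄_m)² = 183.3080  ⇒  Var(R_m) = 183.3080 / 4 = 45.8270
β = Cov / Var(R_m) = 85.9415 / 45.8270 = 1.8753
MRP = 8.74% − 4.90% = 3.84%
E(R) = R_f + β × MRP = 4.90% + 1.8753 × 3.84% = 12.10%

12.10%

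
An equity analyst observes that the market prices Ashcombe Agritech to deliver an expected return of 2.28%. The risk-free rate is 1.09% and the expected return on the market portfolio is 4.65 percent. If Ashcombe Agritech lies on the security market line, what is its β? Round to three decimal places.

0.334

MRP = 4.65% − 1.09% = 3.56%
β = (E(R) − R_f) / MRP = (2.28% − 1.09%) / 3.56% = 1.19% / 3.56% = 0.334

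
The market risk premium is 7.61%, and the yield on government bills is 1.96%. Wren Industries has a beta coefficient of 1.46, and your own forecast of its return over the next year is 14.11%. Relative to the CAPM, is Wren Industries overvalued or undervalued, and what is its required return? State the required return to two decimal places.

Undervalued; required return 13.07%

Required return = R_f + β·MRP = 1.96% + 1.46 × 7.61% = 13.07%
Forecast 14.11% > required 13.07% → the stock plots above the SML → undervalued.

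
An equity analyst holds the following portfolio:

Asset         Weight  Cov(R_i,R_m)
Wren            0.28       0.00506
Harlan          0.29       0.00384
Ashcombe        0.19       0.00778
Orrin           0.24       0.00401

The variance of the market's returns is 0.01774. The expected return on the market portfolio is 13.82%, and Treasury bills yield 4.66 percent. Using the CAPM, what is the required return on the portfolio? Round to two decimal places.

β_Wren = 0.00506 / 0.01774 = 0.2852
β_Harlan = 0.00384 / 0.01774 = 0.2165
β_Ashcombe = 0.00778 / 0.01774 = 0.4386
β_Orrin = 0.00401 / 0.01774 = 0.2260
β_P = Σ w_i β_i = 0.28×0.2852 + 0.29×0.2165 + 0.19×0.4386 + 0.24×0.2260 = 0.2802
MRP = 13.82% − 4.66% = 9.16%
E(R_P) = R_f + β_P × MRP = 4.66% + 0.2802 × 9.16% = 7.23%

7.23%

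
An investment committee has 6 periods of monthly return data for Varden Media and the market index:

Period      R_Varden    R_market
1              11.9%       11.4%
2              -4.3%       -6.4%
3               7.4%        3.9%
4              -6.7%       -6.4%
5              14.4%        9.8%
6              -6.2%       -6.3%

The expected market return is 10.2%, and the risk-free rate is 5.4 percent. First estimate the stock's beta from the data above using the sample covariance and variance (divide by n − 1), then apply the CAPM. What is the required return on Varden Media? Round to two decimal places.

Mean R_i = (11.9 − 4.3 + 7.4 − 6.7 + 14.4 − 6.2) / 6 = 2.7500%
Mean R_m = (11.4 − 6.4 + 3.9 − 6.4 + 9.8 − 6.3) / 6 = 1.0000%
Σ(R_i − R̄_i)(R_m − R̄_m) = 398.6000  ⇒  Cov = 398.6000 / 5 = 79.7200
Σ(R_m − R̄_m)² = 356.8200  ⇒  Var(R_m) = 356.8200 / 5 = 71.3640
β = Cov / Var(R_m) = 79.7200 / 71.3640 = 1.1171
MRP = 10.2% − 5.4% = 4.80%
E(R) = R_f + β × MRP = 5.4% + 1.1171 × 4.8% = 10.76%

10.76%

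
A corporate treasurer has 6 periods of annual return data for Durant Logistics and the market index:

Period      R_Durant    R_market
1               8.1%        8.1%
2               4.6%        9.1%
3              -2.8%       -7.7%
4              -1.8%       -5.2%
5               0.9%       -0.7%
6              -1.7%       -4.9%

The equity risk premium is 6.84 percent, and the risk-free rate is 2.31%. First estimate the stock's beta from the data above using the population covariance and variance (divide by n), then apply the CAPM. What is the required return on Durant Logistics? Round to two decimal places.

Mean R_i = (8.1 + 4.6 − 2.8 − 1.8 + 0.9 − 1.7) / 6 = 1.2167%
Mean R_m = (8.1 + 9.1 − 7.7 − 5.2 − 0.7 − 4.9) / 6 = -0.2167%
Σ(R_i − R̄_i)(R_m − R̄_m) = 147.6717  ⇒  Cov = 147.6717 / 6 = 24.6120
Σ(R_m − R̄_m)² = 258.9683  ⇒  Var(R_m) = 258.9683 / 6 = 43.1614
β = Cov / Var(R_m) = 24.6120 / 43.1614 = 0.5702
E(R) = R_f + β × MRP = 2.31% + 0.5702 × 6.84% = 6.21%

6.21%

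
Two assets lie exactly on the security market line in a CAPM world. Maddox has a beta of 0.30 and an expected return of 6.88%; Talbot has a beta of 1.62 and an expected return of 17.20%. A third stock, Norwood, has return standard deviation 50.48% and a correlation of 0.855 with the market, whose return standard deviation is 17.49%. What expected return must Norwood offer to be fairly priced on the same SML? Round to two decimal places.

23.83%

MRP = (17.20% − 6.88%) / (1.62 − 0.30) = 7.8182%
R_f = 6.88% − 0.30 × 7.8182% = 4.5345%
β_Norwood = ρ·σ_i/σ_m = 0.855 × 50.48 / 17.49 = 2.4677
E(R_Norwood) = R_f + β × MRP = 4.5345% + 2.4677 × 7.8182% = 23.83%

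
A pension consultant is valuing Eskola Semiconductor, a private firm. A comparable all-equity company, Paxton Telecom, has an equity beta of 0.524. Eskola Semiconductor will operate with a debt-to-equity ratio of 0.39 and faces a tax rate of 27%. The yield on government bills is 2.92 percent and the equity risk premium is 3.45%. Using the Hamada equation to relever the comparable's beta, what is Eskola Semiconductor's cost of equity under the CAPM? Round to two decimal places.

β_L = β_U × [1 + (1 − t)(D/E)] = 0.524 × [1 + (1 − 0.27) × 0.39]
    = 0.524 × [1 + 0.73 × 0.39] = 0.524 × 1.2847 = 0.6732
E(R) = R_f + β_L × MRP = 2.92% + 0.6732 × 3.45% = 5.24%

5.24%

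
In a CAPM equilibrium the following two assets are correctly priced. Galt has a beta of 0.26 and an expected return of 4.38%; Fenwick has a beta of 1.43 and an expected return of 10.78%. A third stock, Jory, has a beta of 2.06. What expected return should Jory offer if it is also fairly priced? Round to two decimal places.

14.23%

MRP (SML slope) = (10.78% − 4.38%) / (1.43 − 0.26) = 6.40% / 1.17 = 5.4701%
R_f (intercept) = 4.38% − 0.26 × 5.4701% = 2.9578%
E(R_Jory) = R_f + β × MRP = 2.9578% + 2.06 × 5.4701% = 14.23%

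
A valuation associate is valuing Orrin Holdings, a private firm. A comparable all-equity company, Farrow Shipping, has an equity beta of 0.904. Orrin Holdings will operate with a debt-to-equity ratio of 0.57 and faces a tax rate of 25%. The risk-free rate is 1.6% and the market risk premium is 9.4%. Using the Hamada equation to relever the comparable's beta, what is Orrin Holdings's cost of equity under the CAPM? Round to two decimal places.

β_L = β_U × [1 + (1 − t)(D/E)] = 0.904 × [1 + (1 − 0.25) × 0.57]
    = 0.904 × [1 + 0.75 × 0.57] = 0.904 × 1.4275 = 1.2905
E(R) = R_f + β_L × MRP = 1.6% + 1.2905 × 9.4% = 13.73%

13.73%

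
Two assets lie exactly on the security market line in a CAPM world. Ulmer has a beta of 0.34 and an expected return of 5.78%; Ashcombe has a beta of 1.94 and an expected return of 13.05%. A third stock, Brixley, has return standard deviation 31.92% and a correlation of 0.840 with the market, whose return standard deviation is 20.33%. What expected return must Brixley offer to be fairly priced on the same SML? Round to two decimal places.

10.23%

MRP = (13.05% − 5.78%) / (1.94 − 0.34) = 4.5438%
R_f = 5.78% − 0.34 × 4.5438% = 4.2351%
β_Brixley = ρ·σ_i/σ_m = 0.840 × 31.92 / 20.33 = 1.3189
E(R_Brixley) = R_f + β × MRP = 4.2351% + 1.3189 × 4.5438% = 10.23%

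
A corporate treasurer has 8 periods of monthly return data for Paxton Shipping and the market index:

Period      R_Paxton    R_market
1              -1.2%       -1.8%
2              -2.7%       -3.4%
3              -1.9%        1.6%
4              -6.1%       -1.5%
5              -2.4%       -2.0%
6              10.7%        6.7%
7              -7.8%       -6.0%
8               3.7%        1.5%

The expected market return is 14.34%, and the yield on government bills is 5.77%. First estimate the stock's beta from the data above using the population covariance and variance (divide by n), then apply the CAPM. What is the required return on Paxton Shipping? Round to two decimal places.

17.46%

Mean R_i = (-1.2 − 2.7 − 1.9 − 6.1 − 2.4 + 10.7 − 7.8 + 3.7) / 8 = -0.9625%
Mean R_m = (-1.8 − 3.4 + 1.6 − 1.5 − 2.0 + 6.7 − 6.0 + 1.5) / 8 = -0.6125%
Σ(R_i − R̄_i)(R_m − R̄_m) = 141.5738  ⇒  Cov = 141.5738 / 8 = 17.6967
Σ(R_m − R̄_m)² = 103.7488  ⇒  Var(R_m) = 103.7488 / 8 = 12.9686
β = Cov / Var(R_m) = 17.6967 / 12.9686 = 1.3646
MRP = 14.34% − 5.77% = 8.57%
E(R) = R_f + β × MRP = 5.77% + 1.3646 × 8.57% = 17.46%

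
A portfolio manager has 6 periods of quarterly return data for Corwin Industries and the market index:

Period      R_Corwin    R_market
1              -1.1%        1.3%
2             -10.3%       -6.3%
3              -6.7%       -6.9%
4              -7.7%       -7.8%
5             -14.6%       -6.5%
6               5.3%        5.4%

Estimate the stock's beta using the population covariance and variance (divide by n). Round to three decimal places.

Mean R_i = (-1.1 − 10.3 − 6.7 − 7.7 − 14.6 + 5.3) / 6 = -5.8500%
Mean R_m = (1.3 − 6.3 − 6.9 − 7.8 − 6.5 + 5.4) / 6 = -3.4667%
Σ(R_i − R̄_i)(R_m − R̄_m) = 171.5900  ⇒  Cov = 171.5900 / 6 = 28.5983
Σ(R_m − R̄_m)² = 149.1333  ⇒  Var(R_m) = 149.1333 / 6 = 24.8556
β = Cov / Var(R_m) = 28.5983 / 24.8556 = 1.1506

1.151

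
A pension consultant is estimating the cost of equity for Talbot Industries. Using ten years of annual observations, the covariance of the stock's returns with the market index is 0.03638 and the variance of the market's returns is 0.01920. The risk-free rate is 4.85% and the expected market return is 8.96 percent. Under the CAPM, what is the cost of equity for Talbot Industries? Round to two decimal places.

12.64%

β = Cov(R_i, R_m) / Var(R_m) = 0.03638 / 0.01920 = 1.8948
MRP = 8.96% − 4.85% = 4.11%
E(R) = R_f + β × MRP = 4.85% + 1.8948 × 4.11% = 12.64%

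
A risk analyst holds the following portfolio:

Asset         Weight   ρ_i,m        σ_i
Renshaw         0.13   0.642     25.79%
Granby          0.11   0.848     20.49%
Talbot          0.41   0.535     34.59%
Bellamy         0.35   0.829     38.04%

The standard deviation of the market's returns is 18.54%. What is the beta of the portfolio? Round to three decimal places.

1.224

β_Renshaw = 0.642 × 25.79% / 18.54% = 0.8931
β_Granby = 0.848 × 20.49% / 18.54% = 0.9372
β_Talbot = 0.535 × 34.59% / 18.54% = 0.9981
β_Bellamy = 0.829 × 38.04% / 18.54% = 1.7009
β_P = Σ w_i β_i = 0.13×0.8931 + 0.11×0.9372 + 0.41×0.9981 + 0.35×1.7009 = 1.2237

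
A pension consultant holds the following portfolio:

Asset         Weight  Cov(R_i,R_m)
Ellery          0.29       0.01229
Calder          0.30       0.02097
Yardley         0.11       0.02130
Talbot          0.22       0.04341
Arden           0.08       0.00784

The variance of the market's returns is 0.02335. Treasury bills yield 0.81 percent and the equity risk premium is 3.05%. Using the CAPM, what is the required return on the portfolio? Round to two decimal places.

3.73%

β_Ellery = 0.01229 / 0.02335 = 0.5263
β_Calder = 0.02097 / 0.02335 = 0.8981
β_Yardley = 0.02130 / 0.02335 = 0.9122
β_Talbot = 0.04341 / 0.02335 = 1.8591
β_Arden = 0.00784 / 0.02335 = 0.3358
β_P = Σ w_i β_i = 0.29×0.5263 + 0.30×0.8981 + 0.11×0.9122 + 0.22×1.8591 + 0.08×0.3358 = 0.9583
E(R_P) = R_f + β_P × MRP = 0.81% + 0.9583 × 3.05% = 3.73%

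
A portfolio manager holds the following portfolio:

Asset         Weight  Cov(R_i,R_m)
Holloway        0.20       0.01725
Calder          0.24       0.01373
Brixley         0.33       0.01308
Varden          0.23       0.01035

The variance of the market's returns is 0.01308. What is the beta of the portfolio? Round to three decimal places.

1.028

β_Holloway = 0.01725 / 0.01308 = 1.3188
β_Calder = 0.01373 / 0.01308 = 1.0497
β_Brixley = 0.01308 / 0.01308 = 1.0000
β_Varden = 0.01035 / 0.01308 = 0.7913
β_P = Σ w_i β_i = 0.20×1.3188 + 0.24×1.0497 + 0.33×1.0000 + 0.23×0.7913 = 1.0277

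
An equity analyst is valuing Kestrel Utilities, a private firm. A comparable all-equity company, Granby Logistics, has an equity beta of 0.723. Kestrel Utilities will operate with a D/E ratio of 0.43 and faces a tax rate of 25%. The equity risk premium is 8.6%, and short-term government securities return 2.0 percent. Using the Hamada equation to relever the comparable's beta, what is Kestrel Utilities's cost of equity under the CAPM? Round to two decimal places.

β_L = β_U × [1 + (1 − t)(D/E)] = 0.723 × [1 + (1 − 0.25) × 0.43]
    = 0.723 × [1 + 0.75 × 0.43] = 0.723 × 1.3225 = 0.9562
E(R) = R_f + β_L × MRP = 2.0% + 0.9562 × 8.6% = 10.22%

10.22%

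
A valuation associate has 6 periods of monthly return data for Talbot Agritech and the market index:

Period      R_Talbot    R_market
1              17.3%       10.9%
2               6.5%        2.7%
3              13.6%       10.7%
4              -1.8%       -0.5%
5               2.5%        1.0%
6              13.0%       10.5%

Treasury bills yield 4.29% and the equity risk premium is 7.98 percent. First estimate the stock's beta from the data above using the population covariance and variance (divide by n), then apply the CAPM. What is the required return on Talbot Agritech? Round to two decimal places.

Mean R_i = (17.3 + 6.5 + 13.6 − 1.8 + 2.5 + 13.0) / 6 = 8.5167%
Mean R_m = (10.9 + 2.7 + 10.7 − 0.5 + 1.0 + 10.5) / 6 = 5.8833%
Σ(R_i − R̄_i)(R_m − R̄_m) = 190.9017  ⇒  Cov = 190.9017 / 6 = 31.8170
Σ(R_m − R̄_m)² = 144.4083  ⇒  Var(R_m) = 144.4083 / 6 = 24.0681
β = Cov / Var(R_m) = 31.8170 / 24.0681 = 1.3220
E(R) = R_f + β × MRP = 4.29% + 1.3220 × 7.98% = 14.84%

14.84%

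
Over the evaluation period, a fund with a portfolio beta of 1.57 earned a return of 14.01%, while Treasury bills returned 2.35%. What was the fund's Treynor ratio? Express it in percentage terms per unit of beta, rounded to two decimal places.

7.43%

Treynor = (R_P − R_f) / β_P = (14.01% − 2.35%) / 1.5700 = 11.66% / 1.5700 = 7.43%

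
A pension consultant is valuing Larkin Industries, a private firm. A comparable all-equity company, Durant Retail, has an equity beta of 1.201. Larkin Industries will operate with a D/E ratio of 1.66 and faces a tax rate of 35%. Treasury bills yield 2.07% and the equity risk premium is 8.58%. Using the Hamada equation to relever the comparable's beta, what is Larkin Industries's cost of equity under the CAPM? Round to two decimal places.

β_L = β_U × [1 + (1 − t)(D/E)] = 1.201 × [1 + (1 − 0.35) × 1.66]
    = 1.201 × [1 + 0.65 × 1.66] = 1.201 × 2.0790 = 2.4969
E(R) = R_f + β_L × MRP = 2.07% + 2.4969 × 8.58% = 23.49%

23.49%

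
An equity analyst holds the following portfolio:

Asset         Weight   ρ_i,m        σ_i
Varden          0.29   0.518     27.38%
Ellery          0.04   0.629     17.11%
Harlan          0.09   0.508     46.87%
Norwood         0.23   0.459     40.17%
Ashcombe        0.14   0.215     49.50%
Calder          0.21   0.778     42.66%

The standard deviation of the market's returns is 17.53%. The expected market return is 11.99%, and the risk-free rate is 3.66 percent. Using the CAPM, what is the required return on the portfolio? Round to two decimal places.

β_Varden = 0.518 × 27.38% / 17.53% = 0.8091
β_Ellery = 0.629 × 17.11% / 17.53% = 0.6139
β_Harlan = 0.508 × 46.87% / 17.53% = 1.3582
β_Norwood = 0.459 × 40.17% / 17.53% = 1.0518
β_Ashcombe = 0.215 × 49.50% / 17.53% = 0.6071
β_Calder = 0.778 × 42.66% / 17.53% = 1.8933
β_P = Σ w_i β_i = 0.29×0.8091 + 0.04×0.6139 + 0.09×1.3582 + 0.23×1.0518 + 0.14×0.6071 + 0.21×1.8933 = 1.1059
MRP = 11.99% − 3.66% = 8.33%
E(R_P) = R_f + β_P × MRP = 3.66% + 1.1059 × 8.33% = 12.87%

12.87%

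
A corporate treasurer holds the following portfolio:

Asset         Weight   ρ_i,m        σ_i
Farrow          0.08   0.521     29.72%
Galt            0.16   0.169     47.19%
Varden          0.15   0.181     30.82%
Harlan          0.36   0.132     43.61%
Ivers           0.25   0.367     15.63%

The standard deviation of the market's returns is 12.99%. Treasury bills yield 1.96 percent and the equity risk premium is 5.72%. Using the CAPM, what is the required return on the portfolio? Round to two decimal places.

β_Farrow = 0.521 × 29.72% / 12.99% = 1.1920
β_Galt = 0.169 × 47.19% / 12.99% = 0.6139
β_Varden = 0.181 × 30.82% / 12.99% = 0.4294
β_Harlan = 0.132 × 43.61% / 12.99% = 0.4432
β_Ivers = 0.367 × 15.63% / 12.99% = 0.4416
β_P = Σ w_i β_i = 0.08×1.1920 + 0.16×0.6139 + 0.15×0.4294 + 0.36×0.4432 + 0.25×0.4416 = 0.5279
E(R_P) = R_f + β_P × MRP = 1.96% + 0.5279 × 5.72% = 4.98%

4.98%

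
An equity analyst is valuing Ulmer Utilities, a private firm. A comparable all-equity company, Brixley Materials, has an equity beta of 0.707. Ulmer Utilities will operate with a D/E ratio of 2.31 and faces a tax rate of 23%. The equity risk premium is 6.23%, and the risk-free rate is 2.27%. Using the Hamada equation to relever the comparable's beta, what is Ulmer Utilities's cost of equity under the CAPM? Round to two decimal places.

β_L = β_U × [1 + (1 − t)(D/E)] = 0.707 × [1 + (1 − 0.23) × 2.31]
    = 0.707 × [1 + 0.77 × 2.31] = 0.707 × 2.7787 = 1.9645
E(R) = R_f + β_L × MRP = 2.27% + 1.9645 × 6.23% = 14.51%

14.51%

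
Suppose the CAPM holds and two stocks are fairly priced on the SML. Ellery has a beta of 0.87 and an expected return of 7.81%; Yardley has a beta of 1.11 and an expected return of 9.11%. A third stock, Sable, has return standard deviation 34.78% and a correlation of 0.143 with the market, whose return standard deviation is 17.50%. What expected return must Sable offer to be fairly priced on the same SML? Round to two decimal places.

4.64%

MRP = (9.11% − 7.81%) / (1.11 − 0.87) = 5.4167%
R_f = 7.81% − 0.87 × 5.4167% = 3.0975%
β_Sable = ρ·σ_i/σ_m = 0.143 × 34.78 / 17.50 = 0.2842
E(R_Sable) = R_f + β × MRP = 3.0975% + 0.2842 × 5.4167% = 4.64%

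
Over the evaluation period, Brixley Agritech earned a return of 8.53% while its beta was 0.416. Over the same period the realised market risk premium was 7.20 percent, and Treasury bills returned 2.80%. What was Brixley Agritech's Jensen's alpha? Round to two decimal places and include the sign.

+2.73%

CAPM benchmark = R_f + β(R_m − R_f) = 2.80% + 0.416 × 7.20% = 5.79520%
α = actual − benchmark = 8.53% − 5.79520% = +2.73%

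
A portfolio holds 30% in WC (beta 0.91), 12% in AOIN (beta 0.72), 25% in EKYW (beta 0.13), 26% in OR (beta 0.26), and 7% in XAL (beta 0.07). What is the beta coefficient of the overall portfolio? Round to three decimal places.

0.464

β_P = Σ w_i β_i = 0.30×0.91 + 0.12×0.72 + 0.25×0.13 + 0.26×0.26 + 0.07×0.07 = 0.4644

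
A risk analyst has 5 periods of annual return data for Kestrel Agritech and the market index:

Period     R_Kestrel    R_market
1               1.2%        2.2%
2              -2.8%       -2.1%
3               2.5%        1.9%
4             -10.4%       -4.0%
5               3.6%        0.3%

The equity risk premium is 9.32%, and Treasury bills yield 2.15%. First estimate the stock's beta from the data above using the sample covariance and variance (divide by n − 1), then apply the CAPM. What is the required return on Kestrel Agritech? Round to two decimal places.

Mean R_i = (1.2 − 2.8 + 2.5 − 10.4 + 3.6) / 5 = -1.1800%
Mean R_m = (2.2 − 2.1 + 1.9 − 4.0 + 0.3) / 5 = -0.3400%
Σ(R_i − R̄_i)(R_m − R̄_m) = 53.9440  ⇒  Cov = 53.9440 / 4 = 13.4860
Σ(R_m − R̄_m)² = 28.3720  ⇒  Var(R_m) = 28.3720 / 4 = 7.0930
β = Cov / Var(R_m) = 13.4860 / 7.0930 = 1.9013
E(R) = R_f + β × MRP = 2.15% + 1.9013 × 9.32% = 19.87%

19.87%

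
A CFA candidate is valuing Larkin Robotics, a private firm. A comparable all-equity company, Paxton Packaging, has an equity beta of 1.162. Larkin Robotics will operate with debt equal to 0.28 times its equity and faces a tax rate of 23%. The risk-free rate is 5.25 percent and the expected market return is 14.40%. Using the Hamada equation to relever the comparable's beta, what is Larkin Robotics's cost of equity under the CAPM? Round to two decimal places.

β_L = β_U × [1 + (1 − t)(D/E)] = 1.162 × [1 + (1 − 0.23) × 0.28]
    = 1.162 × [1 + 0.77 × 0.28] = 1.162 × 1.2156 = 1.4125
MRP = 14.40% − 5.25% = 9.15%
E(R) = R_f + β_L × MRP = 5.25% + 1.4125 × 9.15% = 18.17%

18.17%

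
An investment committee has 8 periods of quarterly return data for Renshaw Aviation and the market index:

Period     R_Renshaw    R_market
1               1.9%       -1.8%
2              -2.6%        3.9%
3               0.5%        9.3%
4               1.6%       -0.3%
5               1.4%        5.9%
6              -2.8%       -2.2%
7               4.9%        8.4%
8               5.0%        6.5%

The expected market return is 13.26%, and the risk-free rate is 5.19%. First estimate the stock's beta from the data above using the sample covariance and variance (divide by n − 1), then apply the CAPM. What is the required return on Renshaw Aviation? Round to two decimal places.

Mean R_i = (1.9 − 2.6 + 0.5 + 1.6 + 1.4 − 2.8 + 4.9 + 5.0) / 8 = 1.2375%
Mean R_m = (-1.8 + 3.9 + 9.3 − 0.3 + 5.9 − 2.2 + 8.4 + 6.5) / 8 = 3.7125%
Σ(R_i − R̄_i)(R_m − R̄_m) = 41.9363  ⇒  Cov = 41.9363 / 7 = 5.9909
Σ(R_m − R̄_m)² = 147.2288  ⇒  Var(R_m) = 147.2288 / 7 = 21.0327
β = Cov / Var(R_m) = 5.9909 / 21.0327 = 0.2848
MRP = 13.26% − 5.19% = 8.07%
E(R) = R_f + β × MRP = 5.19% + 0.2848 × 8.07% = 7.49%

7.49%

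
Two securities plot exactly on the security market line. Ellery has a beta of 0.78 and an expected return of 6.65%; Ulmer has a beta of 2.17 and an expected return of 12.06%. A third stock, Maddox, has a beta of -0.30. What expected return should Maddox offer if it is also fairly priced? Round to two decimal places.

2.45%

MRP (SML slope) = (12.06% − 6.65%) / (2.17 − 0.78) = 5.41% / 1.39 = 3.8921%
R_f (intercept) = 6.65% − 0.78 × 3.8921% = 3.6142%
E(R_Maddox) = R_f + β × MRP = 3.6142% + -0.30 × 3.8921% = 2.45%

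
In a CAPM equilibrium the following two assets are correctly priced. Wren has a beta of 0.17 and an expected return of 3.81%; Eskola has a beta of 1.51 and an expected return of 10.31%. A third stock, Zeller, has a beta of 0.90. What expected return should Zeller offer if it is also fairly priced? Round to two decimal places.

7.35%

MRP (SML slope) = (10.31% − 3.81%) / (1.51 − 0.17) = 6.50% / 1.34 = 4.8507%
R_f (intercept) = 3.81% − 0.17 × 4.8507% = 2.9854%
E(R_Zeller) = R_f + β × MRP = 2.9854% + 0.90 × 4.8507% = 7.35%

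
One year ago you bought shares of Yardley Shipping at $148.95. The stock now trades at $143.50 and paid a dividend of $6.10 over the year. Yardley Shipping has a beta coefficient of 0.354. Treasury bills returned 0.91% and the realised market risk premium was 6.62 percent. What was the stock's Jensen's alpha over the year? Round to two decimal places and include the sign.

-2.82%

Realised HPR = (P1 + D1 − P0) / P0 = (143.50 + 6.10 − 148.95) / 148.95 = 0.65 / 148.95 = 0.4364%
CAPM required = R_f + β·MRP = 0.91% + 0.354 × 6.62% = 3.25348%
α = realised − required = 0.4364% − 3.25348% = -2.82%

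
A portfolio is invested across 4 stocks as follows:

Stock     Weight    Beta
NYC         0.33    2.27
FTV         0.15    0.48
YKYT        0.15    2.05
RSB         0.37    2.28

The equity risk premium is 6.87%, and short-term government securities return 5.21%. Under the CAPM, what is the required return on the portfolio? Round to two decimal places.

β_P = Σ w_i β_i = 0.33×2.27 + 0.15×0.48 + 0.15×2.05 + 0.37×2.28 = 1.9722
E(R_P) = R_f + β_P × MRP = 5.21% + 1.9722 × 6.87% = 18.76%

18.76%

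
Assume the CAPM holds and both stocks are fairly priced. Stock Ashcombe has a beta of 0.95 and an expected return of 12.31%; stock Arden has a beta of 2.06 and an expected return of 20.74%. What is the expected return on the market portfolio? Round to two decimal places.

Both satisfy E(R) = R_f + β·MRP, so the slope of the SML is
MRP = (20.74% − 12.31%) / (2.06 − 0.95) = 8.43% / 1.11 = 7.5946%
R_f = E(R_Ashcombe) − β_Ashcombe·MRP = 12.31% − 0.95 × 7.5946% = 5.0951%
E(R_m) = R_f + MRP = 5.0951% + 7.5946% = 12.69%

12.69%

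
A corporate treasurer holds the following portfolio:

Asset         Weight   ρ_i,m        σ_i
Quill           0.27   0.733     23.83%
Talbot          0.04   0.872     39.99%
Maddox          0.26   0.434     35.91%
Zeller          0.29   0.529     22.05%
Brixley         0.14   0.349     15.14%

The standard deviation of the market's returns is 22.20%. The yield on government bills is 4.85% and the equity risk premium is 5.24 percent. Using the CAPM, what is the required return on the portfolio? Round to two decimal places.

β_Quill = 0.733 × 23.83% / 22.20% = 0.7868
β_Talbot = 0.872 × 39.99% / 22.20% = 1.5708
β_Maddox = 0.434 × 35.91% / 22.20% = 0.7020
β_Zeller = 0.529 × 22.05% / 22.20% = 0.5254
β_Brixley = 0.349 × 15.14% / 22.20% = 0.2380
β_P = Σ w_i β_i = 0.27×0.7868 + 0.04×1.5708 + 0.26×0.7020 + 0.29×0.5254 + 0.14×0.2380 = 0.6435
E(R_P) = R_f + β_P × MRP = 4.85% + 0.6435 × 5.24% = 8.22%

8.22%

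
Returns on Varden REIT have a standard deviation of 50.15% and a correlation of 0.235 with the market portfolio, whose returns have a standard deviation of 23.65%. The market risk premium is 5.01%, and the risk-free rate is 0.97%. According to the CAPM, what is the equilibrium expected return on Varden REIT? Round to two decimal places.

β = ρ × σ_i / σ_m = 0.235 × 50.15% / 23.65% = 0.4983
E(R) = 0.97% + 0.4983 × 5.01% = 3.47%

3.47%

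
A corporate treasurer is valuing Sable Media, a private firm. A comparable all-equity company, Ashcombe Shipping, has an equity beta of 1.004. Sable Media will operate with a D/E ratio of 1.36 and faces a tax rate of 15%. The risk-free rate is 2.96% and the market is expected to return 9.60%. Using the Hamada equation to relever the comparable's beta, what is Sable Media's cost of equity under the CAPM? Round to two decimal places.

17.33%

β_L = β_U × [1 + (1 − t)(D/E)] = 1.004 × [1 + (1 − 0.15) × 1.36]
    = 1.004 × [1 + 0.85 × 1.36] = 1.004 × 2.1560 = 2.1646
MRP = 9.60% − 2.96% = 6.64%
E(R) = R_f + β_L × MRP = 2.96% + 2.1646 × 6.64% = 17.33%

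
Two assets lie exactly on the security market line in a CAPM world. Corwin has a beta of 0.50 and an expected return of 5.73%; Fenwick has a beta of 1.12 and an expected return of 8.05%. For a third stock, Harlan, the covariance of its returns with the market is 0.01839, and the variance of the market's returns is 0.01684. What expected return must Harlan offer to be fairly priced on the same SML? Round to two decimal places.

7.95%

MRP = (8.05% − 5.73%) / (1.12 − 0.50) = 3.7419%
R_f = 5.73% − 0.50 × 3.7419% = 3.8591%
β_Harlan = Cov / Var(R_m) = 0.01839 / 0.01684 = 1.0920
E(R_Harlan) = R_f + β × MRP = 3.8591% + 1.0920 × 3.7419% = 7.95%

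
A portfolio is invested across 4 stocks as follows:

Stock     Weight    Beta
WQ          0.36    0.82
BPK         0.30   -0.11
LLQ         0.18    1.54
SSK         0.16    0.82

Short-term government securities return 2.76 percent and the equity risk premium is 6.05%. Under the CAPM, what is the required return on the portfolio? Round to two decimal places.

β_P = Σ w_i β_i = 0.36×0.82 + 0.30×-0.11 + 0.18×1.54 + 0.16×0.82 = 0.6706
E(R_P) = R_f + β_P × MRP = 2.76% + 0.6706 × 6.05% = 6.82%

6.82%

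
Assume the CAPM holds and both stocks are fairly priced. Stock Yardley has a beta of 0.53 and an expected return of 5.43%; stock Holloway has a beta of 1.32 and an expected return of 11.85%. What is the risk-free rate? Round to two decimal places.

Both satisfy E(R) = R_f + β·MRP, so the slope of the SML is
MRP = (11.85% − 5.43%) / (1.32 − 0.53) = 6.42% / 0.79 = 8.1266%
R_f = E(R_Yardley) − β_Yardley·MRP = 5.43% − 0.53 × 8.1266% = 1.1229%

1.12%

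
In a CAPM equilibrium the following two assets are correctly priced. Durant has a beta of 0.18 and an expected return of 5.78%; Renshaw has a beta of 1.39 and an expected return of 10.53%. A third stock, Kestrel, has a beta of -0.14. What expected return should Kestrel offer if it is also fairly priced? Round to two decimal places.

4.52%

MRP (SML slope) = (10.53% − 5.78%) / (1.39 − 0.18) = 4.75% / 1.21 = 3.9256%
R_f (intercept) = 5.78% − 0.18 × 3.9256% = 5.0734%
E(R_Kestrel) = R_f + β × MRP = 5.0734% + -0.14 × 3.9256% = 4.52%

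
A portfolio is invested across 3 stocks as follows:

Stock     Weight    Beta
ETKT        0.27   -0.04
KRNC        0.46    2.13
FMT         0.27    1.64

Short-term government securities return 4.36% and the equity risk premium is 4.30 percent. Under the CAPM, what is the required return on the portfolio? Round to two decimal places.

β_P = Σ w_i β_i = 0.27×-0.04 + 0.46×2.13 + 0.27×1.64 = 1.4118
E(R_P) = R_f + β_P × MRP = 4.36% + 1.4118 × 4.30% = 10.43%

10.43%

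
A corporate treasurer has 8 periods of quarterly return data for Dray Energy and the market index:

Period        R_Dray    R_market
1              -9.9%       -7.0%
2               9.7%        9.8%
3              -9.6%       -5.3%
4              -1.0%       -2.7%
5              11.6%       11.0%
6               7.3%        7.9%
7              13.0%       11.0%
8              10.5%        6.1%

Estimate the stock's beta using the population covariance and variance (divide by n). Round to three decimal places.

Mean R_i = (-9.9 + 9.7 − 9.6 − 1.0 + 11.6 + 7.3 + 13.0 + 10.5) / 8 = 3.9500%
Mean R_m = (-7.0 + 9.8 − 5.3 − 2.7 + 11.0 + 7.9 + 11.0 + 6.1) / 8 = 3.8500%
Σ(R_i − R̄_i)(R_m − R̄_m) = 488.6000  ⇒  Cov = 488.6000 / 8 = 61.0750
Σ(R_m − R̄_m)² = 403.4600  ⇒  Var(R_m) = 403.4600 / 8 = 50.4325
β = Cov / Var(R_m) = 61.0750 / 50.4325 = 1.2110

1.211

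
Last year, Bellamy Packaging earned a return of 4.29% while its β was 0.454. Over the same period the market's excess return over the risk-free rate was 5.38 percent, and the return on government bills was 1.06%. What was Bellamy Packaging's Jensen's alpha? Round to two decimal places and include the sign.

CAPM benchmark = R_f + β(R_m − R_f) = 1.06% + 0.454 × 5.38% = 3.50252%
α = actual − benchmark = 4.29% − 3.50252% = +0.79%

+0.79%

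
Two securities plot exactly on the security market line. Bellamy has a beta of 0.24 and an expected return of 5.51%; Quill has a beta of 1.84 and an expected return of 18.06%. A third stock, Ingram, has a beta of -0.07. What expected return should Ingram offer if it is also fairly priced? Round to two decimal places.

MRP (SML slope) = (18.06% − 5.51%) / (1.84 − 0.24) = 12.55% / 1.60 = 7.8438%
R_f (intercept) = 5.51% − 0.24 × 7.8438% = 3.6275%
E(R_Ingram) = R_f + β × MRP = 3.6275% + -0.07 × 7.8438% = 3.08%

3.08%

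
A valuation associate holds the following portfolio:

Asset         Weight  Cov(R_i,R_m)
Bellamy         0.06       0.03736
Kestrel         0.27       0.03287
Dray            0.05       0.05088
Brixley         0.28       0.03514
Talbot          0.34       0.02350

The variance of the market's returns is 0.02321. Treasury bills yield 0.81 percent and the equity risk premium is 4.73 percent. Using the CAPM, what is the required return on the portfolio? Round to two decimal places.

β_Bellamy = 0.03736 / 0.02321 = 1.6097
β_Kestrel = 0.03287 / 0.02321 = 1.4162
β_Dray = 0.05088 / 0.02321 = 2.1922
β_Brixley = 0.03514 / 0.02321 = 1.5140
β_Talbot = 0.02350 / 0.02321 = 1.0125
β_P = Σ w_i β_i = 0.06×1.6097 + 0.27×1.4162 + 0.05×2.1922 + 0.28×1.5140 + 0.34×1.0125 = 1.3567
E(R_P) = R_f + β_P × MRP = 0.81% + 1.3567 × 4.73% = 7.23%

7.23%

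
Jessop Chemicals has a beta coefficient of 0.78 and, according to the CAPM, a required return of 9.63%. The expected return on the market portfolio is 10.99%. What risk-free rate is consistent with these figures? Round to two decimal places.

E(R) = R_f + β(E(R_m) − R_f) = R_f(1 − β) + β·E(R_m)
9.63% = R_f × (1 − 0.78) + 0.78 × 10.99%
9.63% = R_f × 0.22 + 8.5722%
R_f = (9.63% − 8.5722%) / 0.22 = 4.81%

4.81%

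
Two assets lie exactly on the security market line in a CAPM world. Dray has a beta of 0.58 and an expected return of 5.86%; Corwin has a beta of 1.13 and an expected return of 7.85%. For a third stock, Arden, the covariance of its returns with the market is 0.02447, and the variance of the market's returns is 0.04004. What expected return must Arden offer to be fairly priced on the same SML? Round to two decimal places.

MRP = (7.85% − 5.86%) / (1.13 − 0.58) = 3.6182%
R_f = 5.86% − 0.58 × 3.6182% = 3.7614%
β_Arden = Cov / Var(R_m) = 0.02447 / 0.04004 = 0.6111
E(R_Arden) = R_f + β × MRP = 3.7614% + 0.6111 × 3.6182% = 5.97%

5.97%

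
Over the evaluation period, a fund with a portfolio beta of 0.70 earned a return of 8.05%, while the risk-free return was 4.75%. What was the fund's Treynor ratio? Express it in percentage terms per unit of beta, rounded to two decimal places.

Treynor = (R_P − R_f) / β_P = (8.05% − 4.75%) / 0.7000 = 3.30% / 0.7000 = 4.71%

4.71%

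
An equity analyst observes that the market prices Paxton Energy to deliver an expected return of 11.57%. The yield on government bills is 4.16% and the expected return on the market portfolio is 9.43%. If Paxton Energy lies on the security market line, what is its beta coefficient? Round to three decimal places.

MRP = 9.43% − 4.16% = 5.27%
β = (E(R) − R_f) / MRP = (11.57% − 4.16%) / 5.27% = 7.41% / 5.27% = 1.406

1.406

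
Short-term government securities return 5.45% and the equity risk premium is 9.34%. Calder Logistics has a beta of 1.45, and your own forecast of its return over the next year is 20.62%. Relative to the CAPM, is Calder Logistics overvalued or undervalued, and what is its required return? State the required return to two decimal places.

Required return = R_f + β·MRP = 5.45% + 1.45 × 9.34% = 18.99%
Forecast 20.62% > required 18.99% → the stock plots above the SML → undervalued.

Undervalued; required return 18.99%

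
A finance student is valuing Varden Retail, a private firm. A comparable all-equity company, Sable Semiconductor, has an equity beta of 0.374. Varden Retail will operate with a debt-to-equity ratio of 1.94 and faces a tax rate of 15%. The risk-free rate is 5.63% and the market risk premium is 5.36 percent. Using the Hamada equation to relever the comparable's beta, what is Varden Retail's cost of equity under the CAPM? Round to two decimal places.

β_L = β_U × [1 + (1 − t)(D/E)] = 0.374 × [1 + (1 − 0.15) × 1.94]
    = 0.374 × [1 + 0.85 × 1.94] = 0.374 × 2.6490 = 0.9907
E(R) = R_f + β_L × MRP = 5.63% + 0.9907 × 5.36% = 10.94%

10.94%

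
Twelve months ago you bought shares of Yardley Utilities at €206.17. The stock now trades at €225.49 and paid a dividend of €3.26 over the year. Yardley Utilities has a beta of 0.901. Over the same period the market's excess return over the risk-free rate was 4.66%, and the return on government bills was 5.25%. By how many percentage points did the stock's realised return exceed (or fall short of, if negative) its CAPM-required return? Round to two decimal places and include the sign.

+1.50%

Realised HPR = (P1 + D1 − P0) / P0 = (225.49 + 3.26 − 206.17) / 206.17 = 22.58 / 206.17 = 10.9521%
CAPM required = R_f + β·MRP = 5.25% + 0.901 × 4.66% = 9.44866%
α = realised − required = 10.9521% − 9.44866% = +1.50%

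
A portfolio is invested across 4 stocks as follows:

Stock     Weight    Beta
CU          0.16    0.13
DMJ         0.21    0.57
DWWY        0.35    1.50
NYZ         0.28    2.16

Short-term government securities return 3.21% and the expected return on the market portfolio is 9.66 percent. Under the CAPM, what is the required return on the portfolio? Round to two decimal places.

11.40%

β_P = Σ w_i β_i = 0.16×0.13 + 0.21×0.57 + 0.35×1.50 + 0.28×2.16 = 1.2703
MRP = 9.66% − 3.21% = 6.45%
E(R_P) = R_f + β_P × MRP = 3.21% + 1.2703 × 6.45% = 11.40%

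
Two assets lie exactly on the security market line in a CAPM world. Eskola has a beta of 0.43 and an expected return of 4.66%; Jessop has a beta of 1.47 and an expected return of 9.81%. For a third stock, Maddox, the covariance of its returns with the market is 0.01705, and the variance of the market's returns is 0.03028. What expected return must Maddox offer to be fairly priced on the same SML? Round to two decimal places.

MRP = (9.81% − 4.66%) / (1.47 − 0.43) = 4.9519%
R_f = 4.66% − 0.43 × 4.9519% = 2.5307%
β_Maddox = Cov / Var(R_m) = 0.01705 / 0.03028 = 0.5631
E(R_Maddox) = R_f + β × MRP = 2.5307% + 0.5631 × 4.9519% = 5.32%

5.32%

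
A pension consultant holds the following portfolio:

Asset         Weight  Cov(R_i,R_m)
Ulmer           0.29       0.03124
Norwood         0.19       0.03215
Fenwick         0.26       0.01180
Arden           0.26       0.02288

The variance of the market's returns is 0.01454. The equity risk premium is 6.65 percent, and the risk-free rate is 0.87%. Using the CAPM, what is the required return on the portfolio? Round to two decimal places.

β_Ulmer = 0.03124 / 0.01454 = 2.1486
β_Norwood = 0.03215 / 0.01454 = 2.2111
β_Fenwick = 0.01180 / 0.01454 = 0.8116
β_Arden = 0.02288 / 0.01454 = 1.5736
β_P = Σ w_i β_i = 0.29×2.1486 + 0.19×2.2111 + 0.26×0.8116 + 0.26×1.5736 = 1.6634
E(R_P) = R_f + β_P × MRP = 0.87% + 1.6634 × 6.65% = 11.93%

11.93%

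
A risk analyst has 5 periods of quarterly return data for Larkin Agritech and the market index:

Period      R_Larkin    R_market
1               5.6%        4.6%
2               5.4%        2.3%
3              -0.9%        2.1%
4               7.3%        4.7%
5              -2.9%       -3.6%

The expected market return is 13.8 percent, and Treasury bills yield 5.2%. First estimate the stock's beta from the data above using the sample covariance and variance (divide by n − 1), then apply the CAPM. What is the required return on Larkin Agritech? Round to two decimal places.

14.98%

Mean R_i = (5.6 + 5.4 − 0.9 + 7.3 − 2.9) / 5 = 2.9000%
Mean R_m = (4.6 + 2.3 + 2.1 + 4.7 − 3.6) / 5 = 2.0200%
Σ(R_i − R̄_i)(R_m − R̄_m) = 51.7500  ⇒  Cov = 51.7500 / 4 = 12.9375
Σ(R_m − R̄_m)² = 45.5080  ⇒  Var(R_m) = 45.5080 / 4 = 11.3770
β = Cov / Var(R_m) = 12.9375 / 11.3770 = 1.1372
MRP = 13.8% − 5.2% = 8.60%
E(R) = R_f + β × MRP = 5.2% + 1.1372 × 8.6% = 14.98%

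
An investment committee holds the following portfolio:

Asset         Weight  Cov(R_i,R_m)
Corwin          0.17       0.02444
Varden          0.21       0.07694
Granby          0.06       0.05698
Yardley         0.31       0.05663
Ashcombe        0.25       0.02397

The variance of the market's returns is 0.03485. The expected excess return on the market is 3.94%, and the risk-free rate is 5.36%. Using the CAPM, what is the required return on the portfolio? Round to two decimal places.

β_Corwin = 0.02444 / 0.03485 = 0.7013
β_Varden = 0.07694 / 0.03485 = 2.2077
β_Granby = 0.05698 / 0.03485 = 1.6350
β_Yardley = 0.05663 / 0.03485 = 1.6250
β_Ashcombe = 0.02397 / 0.03485 = 0.6878
β_P = Σ w_i β_i = 0.17×0.7013 + 0.21×2.2077 + 0.06×1.6350 + 0.31×1.6250 + 0.25×0.6878 = 1.3566
E(R_P) = R_f + β_P × MRP = 5.36% + 1.3566 × 3.94% = 10.71%

10.71%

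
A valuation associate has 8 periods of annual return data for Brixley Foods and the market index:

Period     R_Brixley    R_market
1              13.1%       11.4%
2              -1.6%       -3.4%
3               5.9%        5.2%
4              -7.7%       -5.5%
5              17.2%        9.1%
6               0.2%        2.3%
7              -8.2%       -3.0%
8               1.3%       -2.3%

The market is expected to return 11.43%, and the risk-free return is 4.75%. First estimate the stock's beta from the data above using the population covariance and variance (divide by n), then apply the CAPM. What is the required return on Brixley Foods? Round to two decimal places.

13.70%

Mean R_i = (13.1 − 1.6 + 5.9 − 7.7 + 17.2 + 0.2 − 8.2 + 1.3) / 8 = 2.5250%
Mean R_m = (11.4 − 3.4 + 5.2 − 5.5 + 9.1 + 2.3 − 3.0 − 2.3) / 8 = 1.7250%
Σ(R_i − R̄_i)(R_m − R̄_m) = 371.5550  ⇒  Cov = 371.5550 / 8 = 46.4444
Σ(R_m − R̄_m)² = 277.3950  ⇒  Var(R_m) = 277.3950 / 8 = 34.6744
β = Cov / Var(R_m) = 46.4444 / 34.6744 = 1.3394
MRP = 11.43% − 4.75% = 6.68%
E(R) = R_f + β × MRP = 4.75% + 1.3394 × 6.68% = 13.70%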